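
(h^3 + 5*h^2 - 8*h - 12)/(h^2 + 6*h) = h - 1 - 2/h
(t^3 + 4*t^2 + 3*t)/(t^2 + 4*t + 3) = t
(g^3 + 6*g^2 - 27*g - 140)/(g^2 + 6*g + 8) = (g^2 + 2*g - 35)/(g + 2)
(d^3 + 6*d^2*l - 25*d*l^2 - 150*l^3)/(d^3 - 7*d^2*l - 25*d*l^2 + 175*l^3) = (d + 6*l)/(d - 7*l)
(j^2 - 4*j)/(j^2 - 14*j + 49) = j*(j - 4)/(j^2 - 14*j + 49)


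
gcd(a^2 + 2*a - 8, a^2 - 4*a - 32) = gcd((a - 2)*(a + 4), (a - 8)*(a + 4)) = a + 4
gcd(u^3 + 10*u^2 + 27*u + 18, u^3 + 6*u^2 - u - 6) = u^2 + 7*u + 6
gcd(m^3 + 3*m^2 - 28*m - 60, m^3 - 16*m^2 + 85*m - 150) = m - 5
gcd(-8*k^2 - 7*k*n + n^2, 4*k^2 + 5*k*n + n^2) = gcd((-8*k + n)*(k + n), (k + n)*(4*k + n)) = k + n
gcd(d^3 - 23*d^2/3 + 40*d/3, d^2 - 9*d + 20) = d - 5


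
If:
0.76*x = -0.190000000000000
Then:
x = -0.25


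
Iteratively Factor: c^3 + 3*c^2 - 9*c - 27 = (c - 3)*(c^2 + 6*c + 9) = (c - 3)*(c + 3)*(c + 3)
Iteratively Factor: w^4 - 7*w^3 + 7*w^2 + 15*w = (w + 1)*(w^3 - 8*w^2 + 15*w) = w*(w + 1)*(w^2 - 8*w + 15) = w*(w - 5)*(w + 1)*(w - 3)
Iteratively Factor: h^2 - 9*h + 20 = (h - 4)*(h - 5)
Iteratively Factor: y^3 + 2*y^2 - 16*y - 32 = (y - 4)*(y^2 + 6*y + 8) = (y - 4)*(y + 2)*(y + 4)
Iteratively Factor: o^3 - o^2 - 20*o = (o + 4)*(o^2 - 5*o) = o*(o + 4)*(o - 5)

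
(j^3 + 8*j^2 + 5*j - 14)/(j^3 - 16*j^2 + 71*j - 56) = (j^2 + 9*j + 14)/(j^2 - 15*j + 56)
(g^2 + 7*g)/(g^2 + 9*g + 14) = g/(g + 2)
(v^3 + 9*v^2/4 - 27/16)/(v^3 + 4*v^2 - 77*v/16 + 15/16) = (4*v^2 + 12*v + 9)/(4*v^2 + 19*v - 5)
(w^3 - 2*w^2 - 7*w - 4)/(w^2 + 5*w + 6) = (w^3 - 2*w^2 - 7*w - 4)/(w^2 + 5*w + 6)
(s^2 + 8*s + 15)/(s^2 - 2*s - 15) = (s + 5)/(s - 5)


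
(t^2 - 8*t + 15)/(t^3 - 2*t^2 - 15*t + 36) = (t - 5)/(t^2 + t - 12)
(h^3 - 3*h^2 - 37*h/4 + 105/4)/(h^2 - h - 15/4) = (2*h^2 - h - 21)/(2*h + 3)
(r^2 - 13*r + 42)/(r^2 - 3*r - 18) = (r - 7)/(r + 3)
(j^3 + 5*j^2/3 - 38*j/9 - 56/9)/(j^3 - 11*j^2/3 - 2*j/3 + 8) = (j + 7/3)/(j - 3)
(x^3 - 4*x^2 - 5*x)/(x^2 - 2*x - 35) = x*(-x^2 + 4*x + 5)/(-x^2 + 2*x + 35)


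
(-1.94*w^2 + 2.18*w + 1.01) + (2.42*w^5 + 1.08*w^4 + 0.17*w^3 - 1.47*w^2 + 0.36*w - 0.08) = 2.42*w^5 + 1.08*w^4 + 0.17*w^3 - 3.41*w^2 + 2.54*w + 0.93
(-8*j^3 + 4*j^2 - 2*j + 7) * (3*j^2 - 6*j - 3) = -24*j^5 + 60*j^4 - 6*j^3 + 21*j^2 - 36*j - 21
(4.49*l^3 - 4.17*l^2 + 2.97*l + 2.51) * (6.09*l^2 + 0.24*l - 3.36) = 27.3441*l^5 - 24.3177*l^4 + 2.0001*l^3 + 30.0099*l^2 - 9.3768*l - 8.4336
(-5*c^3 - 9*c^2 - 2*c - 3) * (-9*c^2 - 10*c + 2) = 45*c^5 + 131*c^4 + 98*c^3 + 29*c^2 + 26*c - 6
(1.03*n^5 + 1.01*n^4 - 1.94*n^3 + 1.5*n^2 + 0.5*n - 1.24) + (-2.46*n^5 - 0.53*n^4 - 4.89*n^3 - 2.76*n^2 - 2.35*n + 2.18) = -1.43*n^5 + 0.48*n^4 - 6.83*n^3 - 1.26*n^2 - 1.85*n + 0.94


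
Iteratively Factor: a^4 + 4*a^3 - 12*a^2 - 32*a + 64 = (a - 2)*(a^3 + 6*a^2 - 32) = (a - 2)^2*(a^2 + 8*a + 16) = (a - 2)^2*(a + 4)*(a + 4)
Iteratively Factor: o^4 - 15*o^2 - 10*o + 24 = (o - 1)*(o^3 + o^2 - 14*o - 24) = (o - 1)*(o + 3)*(o^2 - 2*o - 8) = (o - 4)*(o - 1)*(o + 3)*(o + 2)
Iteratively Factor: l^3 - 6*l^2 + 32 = (l - 4)*(l^2 - 2*l - 8) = (l - 4)^2*(l + 2)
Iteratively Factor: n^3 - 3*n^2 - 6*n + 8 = (n - 4)*(n^2 + n - 2) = (n - 4)*(n - 1)*(n + 2)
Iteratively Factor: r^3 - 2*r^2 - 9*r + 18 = (r - 2)*(r^2 - 9) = (r - 2)*(r + 3)*(r - 3)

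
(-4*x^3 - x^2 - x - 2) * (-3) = 12*x^3 + 3*x^2 + 3*x + 6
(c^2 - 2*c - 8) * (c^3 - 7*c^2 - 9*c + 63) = c^5 - 9*c^4 - 3*c^3 + 137*c^2 - 54*c - 504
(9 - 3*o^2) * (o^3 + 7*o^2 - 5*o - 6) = -3*o^5 - 21*o^4 + 24*o^3 + 81*o^2 - 45*o - 54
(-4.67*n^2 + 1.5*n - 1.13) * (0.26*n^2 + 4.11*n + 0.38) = -1.2142*n^4 - 18.8037*n^3 + 4.0966*n^2 - 4.0743*n - 0.4294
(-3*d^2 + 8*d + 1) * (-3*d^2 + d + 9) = 9*d^4 - 27*d^3 - 22*d^2 + 73*d + 9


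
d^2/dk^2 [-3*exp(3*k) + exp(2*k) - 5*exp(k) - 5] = (-27*exp(2*k) + 4*exp(k) - 5)*exp(k)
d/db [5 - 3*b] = -3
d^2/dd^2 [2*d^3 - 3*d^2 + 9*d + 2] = 12*d - 6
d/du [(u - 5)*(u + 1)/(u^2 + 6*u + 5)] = 10/(u^2 + 10*u + 25)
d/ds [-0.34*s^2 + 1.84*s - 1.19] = 1.84 - 0.68*s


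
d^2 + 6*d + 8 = (d + 2)*(d + 4)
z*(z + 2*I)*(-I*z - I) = -I*z^3 + 2*z^2 - I*z^2 + 2*z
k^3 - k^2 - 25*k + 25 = (k - 5)*(k - 1)*(k + 5)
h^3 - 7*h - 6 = (h - 3)*(h + 1)*(h + 2)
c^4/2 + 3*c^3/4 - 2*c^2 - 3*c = c*(c/2 + 1)*(c - 2)*(c + 3/2)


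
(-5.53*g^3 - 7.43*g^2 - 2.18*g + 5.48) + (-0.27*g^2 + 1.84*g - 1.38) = -5.53*g^3 - 7.7*g^2 - 0.34*g + 4.1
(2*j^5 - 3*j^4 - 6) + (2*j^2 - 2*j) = 2*j^5 - 3*j^4 + 2*j^2 - 2*j - 6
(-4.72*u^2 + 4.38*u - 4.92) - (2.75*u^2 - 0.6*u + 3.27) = -7.47*u^2 + 4.98*u - 8.19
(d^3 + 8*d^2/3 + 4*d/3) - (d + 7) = d^3 + 8*d^2/3 + d/3 - 7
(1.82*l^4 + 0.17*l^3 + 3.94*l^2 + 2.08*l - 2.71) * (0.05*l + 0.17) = 0.091*l^5 + 0.3179*l^4 + 0.2259*l^3 + 0.7738*l^2 + 0.2181*l - 0.4607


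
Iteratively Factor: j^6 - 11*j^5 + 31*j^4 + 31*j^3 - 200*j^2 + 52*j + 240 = (j - 5)*(j^5 - 6*j^4 + j^3 + 36*j^2 - 20*j - 48) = (j - 5)*(j - 2)*(j^4 - 4*j^3 - 7*j^2 + 22*j + 24) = (j - 5)*(j - 4)*(j - 2)*(j^3 - 7*j - 6) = (j - 5)*(j - 4)*(j - 2)*(j + 1)*(j^2 - j - 6) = (j - 5)*(j - 4)*(j - 2)*(j + 1)*(j + 2)*(j - 3)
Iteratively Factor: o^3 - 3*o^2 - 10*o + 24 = (o - 2)*(o^2 - o - 12) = (o - 4)*(o - 2)*(o + 3)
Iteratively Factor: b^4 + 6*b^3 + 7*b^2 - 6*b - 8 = (b + 2)*(b^3 + 4*b^2 - b - 4) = (b - 1)*(b + 2)*(b^2 + 5*b + 4) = (b - 1)*(b + 2)*(b + 4)*(b + 1)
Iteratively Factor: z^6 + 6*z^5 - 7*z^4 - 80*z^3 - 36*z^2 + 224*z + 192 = (z + 4)*(z^5 + 2*z^4 - 15*z^3 - 20*z^2 + 44*z + 48) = (z + 1)*(z + 4)*(z^4 + z^3 - 16*z^2 - 4*z + 48) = (z - 3)*(z + 1)*(z + 4)*(z^3 + 4*z^2 - 4*z - 16) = (z - 3)*(z - 2)*(z + 1)*(z + 4)*(z^2 + 6*z + 8) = (z - 3)*(z - 2)*(z + 1)*(z + 2)*(z + 4)*(z + 4)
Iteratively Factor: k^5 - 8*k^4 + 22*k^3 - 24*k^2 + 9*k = (k - 3)*(k^4 - 5*k^3 + 7*k^2 - 3*k) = (k - 3)*(k - 1)*(k^3 - 4*k^2 + 3*k) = (k - 3)^2*(k - 1)*(k^2 - k) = k*(k - 3)^2*(k - 1)*(k - 1)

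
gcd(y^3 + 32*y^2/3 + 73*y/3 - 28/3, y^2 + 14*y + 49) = y + 7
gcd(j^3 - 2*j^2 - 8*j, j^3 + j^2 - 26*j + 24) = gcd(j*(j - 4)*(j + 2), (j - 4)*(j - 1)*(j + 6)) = j - 4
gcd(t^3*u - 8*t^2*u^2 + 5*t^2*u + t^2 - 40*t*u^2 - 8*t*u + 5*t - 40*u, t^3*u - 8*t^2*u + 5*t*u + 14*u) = 1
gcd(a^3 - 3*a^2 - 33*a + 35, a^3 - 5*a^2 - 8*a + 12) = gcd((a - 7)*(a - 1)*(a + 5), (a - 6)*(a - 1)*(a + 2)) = a - 1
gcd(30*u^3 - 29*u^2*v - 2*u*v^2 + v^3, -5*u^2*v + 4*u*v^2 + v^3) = 5*u^2 - 4*u*v - v^2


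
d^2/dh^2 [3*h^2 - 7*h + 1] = 6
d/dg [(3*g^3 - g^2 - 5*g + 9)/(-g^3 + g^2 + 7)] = (2*g^4 - 10*g^3 + 95*g^2 - 32*g - 35)/(g^6 - 2*g^5 + g^4 - 14*g^3 + 14*g^2 + 49)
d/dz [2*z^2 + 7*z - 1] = 4*z + 7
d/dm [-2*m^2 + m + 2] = 1 - 4*m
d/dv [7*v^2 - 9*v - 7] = 14*v - 9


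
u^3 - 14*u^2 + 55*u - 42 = (u - 7)*(u - 6)*(u - 1)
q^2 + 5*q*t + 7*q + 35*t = (q + 7)*(q + 5*t)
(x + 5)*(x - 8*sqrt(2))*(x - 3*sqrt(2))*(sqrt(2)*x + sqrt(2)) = sqrt(2)*x^4 - 22*x^3 + 6*sqrt(2)*x^3 - 132*x^2 + 53*sqrt(2)*x^2 - 110*x + 288*sqrt(2)*x + 240*sqrt(2)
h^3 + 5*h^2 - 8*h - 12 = (h - 2)*(h + 1)*(h + 6)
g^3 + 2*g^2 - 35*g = g*(g - 5)*(g + 7)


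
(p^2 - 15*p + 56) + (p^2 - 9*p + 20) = 2*p^2 - 24*p + 76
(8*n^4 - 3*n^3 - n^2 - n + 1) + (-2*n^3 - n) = 8*n^4 - 5*n^3 - n^2 - 2*n + 1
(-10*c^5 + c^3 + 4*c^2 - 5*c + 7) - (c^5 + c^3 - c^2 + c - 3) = -11*c^5 + 5*c^2 - 6*c + 10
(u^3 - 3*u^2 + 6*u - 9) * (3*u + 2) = 3*u^4 - 7*u^3 + 12*u^2 - 15*u - 18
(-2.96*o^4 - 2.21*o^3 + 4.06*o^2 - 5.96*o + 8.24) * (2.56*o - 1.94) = -7.5776*o^5 + 0.0847999999999995*o^4 + 14.681*o^3 - 23.134*o^2 + 32.6568*o - 15.9856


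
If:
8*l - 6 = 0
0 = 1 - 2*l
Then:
No Solution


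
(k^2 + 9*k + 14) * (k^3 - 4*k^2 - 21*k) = k^5 + 5*k^4 - 43*k^3 - 245*k^2 - 294*k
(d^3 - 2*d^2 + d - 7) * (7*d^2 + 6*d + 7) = 7*d^5 - 8*d^4 + 2*d^3 - 57*d^2 - 35*d - 49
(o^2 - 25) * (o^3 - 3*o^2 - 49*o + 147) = o^5 - 3*o^4 - 74*o^3 + 222*o^2 + 1225*o - 3675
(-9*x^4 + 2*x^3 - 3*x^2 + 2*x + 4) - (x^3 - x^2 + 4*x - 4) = -9*x^4 + x^3 - 2*x^2 - 2*x + 8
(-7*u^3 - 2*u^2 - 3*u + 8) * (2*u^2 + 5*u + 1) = -14*u^5 - 39*u^4 - 23*u^3 - u^2 + 37*u + 8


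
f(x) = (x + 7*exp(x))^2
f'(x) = (x + 7*exp(x))*(14*exp(x) + 2)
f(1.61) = 1341.73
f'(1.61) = 2638.78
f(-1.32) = 0.30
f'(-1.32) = 3.16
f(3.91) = 124752.12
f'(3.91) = 247448.60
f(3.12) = 26129.00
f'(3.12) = 51572.62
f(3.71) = 83918.35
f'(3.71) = 166266.60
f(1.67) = 1509.72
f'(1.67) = 2967.38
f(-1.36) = 0.19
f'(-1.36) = 2.44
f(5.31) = 2021406.04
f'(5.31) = 4030556.50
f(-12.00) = 144.00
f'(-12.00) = -24.00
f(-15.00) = 225.00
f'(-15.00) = -30.00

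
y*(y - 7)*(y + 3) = y^3 - 4*y^2 - 21*y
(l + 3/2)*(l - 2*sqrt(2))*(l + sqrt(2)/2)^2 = l^4 - sqrt(2)*l^3 + 3*l^3/2 - 7*l^2/2 - 3*sqrt(2)*l^2/2 - 21*l/4 - sqrt(2)*l - 3*sqrt(2)/2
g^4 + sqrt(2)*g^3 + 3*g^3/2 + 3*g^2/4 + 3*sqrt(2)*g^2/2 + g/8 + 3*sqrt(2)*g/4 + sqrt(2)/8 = (g + 1/2)^3*(g + sqrt(2))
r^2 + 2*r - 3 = (r - 1)*(r + 3)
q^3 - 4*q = q*(q - 2)*(q + 2)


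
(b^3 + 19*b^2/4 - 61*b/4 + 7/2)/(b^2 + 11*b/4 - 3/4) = (b^2 + 5*b - 14)/(b + 3)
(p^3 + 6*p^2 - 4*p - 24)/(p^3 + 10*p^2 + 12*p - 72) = (p + 2)/(p + 6)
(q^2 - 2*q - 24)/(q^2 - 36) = (q + 4)/(q + 6)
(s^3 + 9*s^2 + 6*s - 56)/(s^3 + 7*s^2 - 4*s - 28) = (s + 4)/(s + 2)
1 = 1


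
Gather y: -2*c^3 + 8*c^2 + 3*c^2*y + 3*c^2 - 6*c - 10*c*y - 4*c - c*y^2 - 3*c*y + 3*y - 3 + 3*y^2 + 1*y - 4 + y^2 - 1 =-2*c^3 + 11*c^2 - 10*c + y^2*(4 - c) + y*(3*c^2 - 13*c + 4) - 8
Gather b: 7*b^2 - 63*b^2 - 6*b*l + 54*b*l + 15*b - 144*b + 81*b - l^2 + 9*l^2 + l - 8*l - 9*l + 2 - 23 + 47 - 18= -56*b^2 + b*(48*l - 48) + 8*l^2 - 16*l + 8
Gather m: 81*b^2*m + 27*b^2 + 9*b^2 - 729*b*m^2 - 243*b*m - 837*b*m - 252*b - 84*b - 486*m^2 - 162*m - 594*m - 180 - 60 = 36*b^2 - 336*b + m^2*(-729*b - 486) + m*(81*b^2 - 1080*b - 756) - 240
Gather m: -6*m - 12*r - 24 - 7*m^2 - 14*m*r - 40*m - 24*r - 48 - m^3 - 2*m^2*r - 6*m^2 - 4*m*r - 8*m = -m^3 + m^2*(-2*r - 13) + m*(-18*r - 54) - 36*r - 72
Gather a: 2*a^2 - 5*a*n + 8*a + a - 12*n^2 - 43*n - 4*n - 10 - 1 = 2*a^2 + a*(9 - 5*n) - 12*n^2 - 47*n - 11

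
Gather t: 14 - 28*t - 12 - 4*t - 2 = -32*t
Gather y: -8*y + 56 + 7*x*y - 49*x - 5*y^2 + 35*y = -49*x - 5*y^2 + y*(7*x + 27) + 56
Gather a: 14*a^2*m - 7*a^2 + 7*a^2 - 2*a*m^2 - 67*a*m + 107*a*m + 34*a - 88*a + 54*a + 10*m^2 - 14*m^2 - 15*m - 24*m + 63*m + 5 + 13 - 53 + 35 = 14*a^2*m + a*(-2*m^2 + 40*m) - 4*m^2 + 24*m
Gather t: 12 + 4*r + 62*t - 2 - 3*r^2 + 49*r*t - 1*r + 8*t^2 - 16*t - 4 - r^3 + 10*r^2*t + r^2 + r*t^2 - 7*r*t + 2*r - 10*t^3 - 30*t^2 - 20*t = -r^3 - 2*r^2 + 5*r - 10*t^3 + t^2*(r - 22) + t*(10*r^2 + 42*r + 26) + 6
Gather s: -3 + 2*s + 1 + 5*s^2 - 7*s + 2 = 5*s^2 - 5*s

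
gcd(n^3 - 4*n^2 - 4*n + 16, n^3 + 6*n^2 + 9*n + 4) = 1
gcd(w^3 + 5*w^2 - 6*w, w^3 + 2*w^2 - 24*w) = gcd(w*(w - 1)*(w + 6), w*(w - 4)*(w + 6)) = w^2 + 6*w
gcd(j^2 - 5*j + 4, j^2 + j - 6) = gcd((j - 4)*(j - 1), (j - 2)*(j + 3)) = 1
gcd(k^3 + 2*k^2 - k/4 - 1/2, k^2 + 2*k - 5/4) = k - 1/2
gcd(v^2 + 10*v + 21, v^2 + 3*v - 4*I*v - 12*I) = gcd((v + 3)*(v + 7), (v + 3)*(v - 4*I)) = v + 3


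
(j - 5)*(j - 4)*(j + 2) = j^3 - 7*j^2 + 2*j + 40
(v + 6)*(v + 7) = v^2 + 13*v + 42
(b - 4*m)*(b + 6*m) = b^2 + 2*b*m - 24*m^2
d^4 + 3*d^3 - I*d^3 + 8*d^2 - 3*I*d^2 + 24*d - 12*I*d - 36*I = (d + 3)*(d - 2*I)^2*(d + 3*I)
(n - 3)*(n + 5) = n^2 + 2*n - 15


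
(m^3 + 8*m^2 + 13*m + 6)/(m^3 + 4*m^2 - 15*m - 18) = (m + 1)/(m - 3)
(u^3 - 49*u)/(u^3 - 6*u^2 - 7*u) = (u + 7)/(u + 1)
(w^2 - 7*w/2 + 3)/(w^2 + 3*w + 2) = (w^2 - 7*w/2 + 3)/(w^2 + 3*w + 2)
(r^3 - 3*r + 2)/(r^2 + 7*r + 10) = (r^2 - 2*r + 1)/(r + 5)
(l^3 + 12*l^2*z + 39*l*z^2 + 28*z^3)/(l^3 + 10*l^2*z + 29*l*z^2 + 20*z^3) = (l + 7*z)/(l + 5*z)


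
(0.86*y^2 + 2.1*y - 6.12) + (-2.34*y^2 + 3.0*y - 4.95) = -1.48*y^2 + 5.1*y - 11.07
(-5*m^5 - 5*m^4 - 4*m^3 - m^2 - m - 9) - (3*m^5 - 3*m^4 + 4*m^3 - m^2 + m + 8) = -8*m^5 - 2*m^4 - 8*m^3 - 2*m - 17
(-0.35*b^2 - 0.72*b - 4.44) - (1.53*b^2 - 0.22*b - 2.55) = -1.88*b^2 - 0.5*b - 1.89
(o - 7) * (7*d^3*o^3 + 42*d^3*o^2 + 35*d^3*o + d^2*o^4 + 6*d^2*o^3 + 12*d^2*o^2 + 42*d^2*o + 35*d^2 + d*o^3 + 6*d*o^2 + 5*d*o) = 7*d^3*o^4 - 7*d^3*o^3 - 259*d^3*o^2 - 245*d^3*o + d^2*o^5 - d^2*o^4 - 30*d^2*o^3 - 42*d^2*o^2 - 259*d^2*o - 245*d^2 + d*o^4 - d*o^3 - 37*d*o^2 - 35*d*o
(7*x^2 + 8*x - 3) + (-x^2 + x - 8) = 6*x^2 + 9*x - 11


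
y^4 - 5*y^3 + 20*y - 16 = (y - 4)*(y - 2)*(y - 1)*(y + 2)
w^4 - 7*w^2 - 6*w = w*(w - 3)*(w + 1)*(w + 2)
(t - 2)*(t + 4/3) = t^2 - 2*t/3 - 8/3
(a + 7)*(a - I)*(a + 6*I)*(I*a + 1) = I*a^4 - 4*a^3 + 7*I*a^3 - 28*a^2 + 11*I*a^2 + 6*a + 77*I*a + 42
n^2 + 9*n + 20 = (n + 4)*(n + 5)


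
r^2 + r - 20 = (r - 4)*(r + 5)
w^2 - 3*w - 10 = (w - 5)*(w + 2)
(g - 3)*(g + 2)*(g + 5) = g^3 + 4*g^2 - 11*g - 30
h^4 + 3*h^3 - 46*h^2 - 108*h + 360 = (h - 6)*(h - 2)*(h + 5)*(h + 6)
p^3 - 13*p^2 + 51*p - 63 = (p - 7)*(p - 3)^2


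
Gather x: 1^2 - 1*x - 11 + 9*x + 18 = 8*x + 8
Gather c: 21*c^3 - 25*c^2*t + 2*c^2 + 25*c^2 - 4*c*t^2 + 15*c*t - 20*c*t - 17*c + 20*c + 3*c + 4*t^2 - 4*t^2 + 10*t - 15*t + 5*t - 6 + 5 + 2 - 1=21*c^3 + c^2*(27 - 25*t) + c*(-4*t^2 - 5*t + 6)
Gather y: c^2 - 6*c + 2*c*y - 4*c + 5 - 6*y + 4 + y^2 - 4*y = c^2 - 10*c + y^2 + y*(2*c - 10) + 9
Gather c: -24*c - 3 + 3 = -24*c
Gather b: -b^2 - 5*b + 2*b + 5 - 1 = -b^2 - 3*b + 4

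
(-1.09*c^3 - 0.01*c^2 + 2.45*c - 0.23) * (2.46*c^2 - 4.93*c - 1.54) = -2.6814*c^5 + 5.3491*c^4 + 7.7549*c^3 - 12.6289*c^2 - 2.6391*c + 0.3542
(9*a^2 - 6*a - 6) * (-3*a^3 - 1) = -27*a^5 + 18*a^4 + 18*a^3 - 9*a^2 + 6*a + 6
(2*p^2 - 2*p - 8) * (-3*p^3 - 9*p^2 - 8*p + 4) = -6*p^5 - 12*p^4 + 26*p^3 + 96*p^2 + 56*p - 32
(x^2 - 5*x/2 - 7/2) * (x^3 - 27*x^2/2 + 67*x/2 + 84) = x^5 - 16*x^4 + 255*x^3/4 + 95*x^2/2 - 1309*x/4 - 294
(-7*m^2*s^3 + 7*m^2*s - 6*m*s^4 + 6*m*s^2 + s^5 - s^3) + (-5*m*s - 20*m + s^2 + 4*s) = -7*m^2*s^3 + 7*m^2*s - 6*m*s^4 + 6*m*s^2 - 5*m*s - 20*m + s^5 - s^3 + s^2 + 4*s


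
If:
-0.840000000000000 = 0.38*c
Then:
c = -2.21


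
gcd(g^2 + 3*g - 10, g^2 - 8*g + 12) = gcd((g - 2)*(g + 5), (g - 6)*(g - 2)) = g - 2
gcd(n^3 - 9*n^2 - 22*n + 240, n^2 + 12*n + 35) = n + 5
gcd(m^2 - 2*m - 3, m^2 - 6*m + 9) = m - 3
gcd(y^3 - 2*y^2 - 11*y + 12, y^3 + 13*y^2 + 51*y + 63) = y + 3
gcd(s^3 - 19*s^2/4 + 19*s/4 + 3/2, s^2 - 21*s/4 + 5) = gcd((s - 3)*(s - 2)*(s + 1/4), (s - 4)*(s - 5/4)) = 1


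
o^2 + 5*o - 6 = (o - 1)*(o + 6)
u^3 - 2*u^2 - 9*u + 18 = (u - 3)*(u - 2)*(u + 3)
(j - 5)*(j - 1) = j^2 - 6*j + 5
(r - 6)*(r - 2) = r^2 - 8*r + 12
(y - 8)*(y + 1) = y^2 - 7*y - 8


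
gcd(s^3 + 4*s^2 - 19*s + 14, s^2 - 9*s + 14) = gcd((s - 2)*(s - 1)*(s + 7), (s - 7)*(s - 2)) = s - 2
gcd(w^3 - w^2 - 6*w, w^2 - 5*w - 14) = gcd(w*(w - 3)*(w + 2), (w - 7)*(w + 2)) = w + 2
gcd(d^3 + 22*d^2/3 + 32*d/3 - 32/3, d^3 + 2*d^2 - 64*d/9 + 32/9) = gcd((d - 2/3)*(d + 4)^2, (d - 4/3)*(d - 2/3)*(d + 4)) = d^2 + 10*d/3 - 8/3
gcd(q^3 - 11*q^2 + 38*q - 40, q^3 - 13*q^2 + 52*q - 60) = q^2 - 7*q + 10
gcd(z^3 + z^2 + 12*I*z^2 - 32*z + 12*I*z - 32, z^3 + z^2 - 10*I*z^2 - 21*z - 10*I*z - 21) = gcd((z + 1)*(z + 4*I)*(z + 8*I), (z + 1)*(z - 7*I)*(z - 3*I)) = z + 1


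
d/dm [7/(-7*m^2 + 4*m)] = 14*(7*m - 2)/(m^2*(7*m - 4)^2)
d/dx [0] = 0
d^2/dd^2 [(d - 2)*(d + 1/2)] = 2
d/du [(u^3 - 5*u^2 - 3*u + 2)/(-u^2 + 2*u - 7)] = (-u^4 + 4*u^3 - 34*u^2 + 74*u + 17)/(u^4 - 4*u^3 + 18*u^2 - 28*u + 49)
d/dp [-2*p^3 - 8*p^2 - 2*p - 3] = -6*p^2 - 16*p - 2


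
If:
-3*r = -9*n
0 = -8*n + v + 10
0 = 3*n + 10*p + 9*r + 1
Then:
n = v/8 + 5/4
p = -3*v/8 - 77/20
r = 3*v/8 + 15/4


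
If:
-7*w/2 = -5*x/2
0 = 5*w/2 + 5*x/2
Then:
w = 0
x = 0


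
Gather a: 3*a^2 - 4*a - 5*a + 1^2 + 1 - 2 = 3*a^2 - 9*a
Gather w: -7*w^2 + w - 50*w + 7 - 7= -7*w^2 - 49*w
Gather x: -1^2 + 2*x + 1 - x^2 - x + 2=-x^2 + x + 2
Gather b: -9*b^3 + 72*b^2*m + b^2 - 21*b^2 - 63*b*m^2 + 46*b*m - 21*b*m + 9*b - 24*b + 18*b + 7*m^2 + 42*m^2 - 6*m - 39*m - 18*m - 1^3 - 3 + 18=-9*b^3 + b^2*(72*m - 20) + b*(-63*m^2 + 25*m + 3) + 49*m^2 - 63*m + 14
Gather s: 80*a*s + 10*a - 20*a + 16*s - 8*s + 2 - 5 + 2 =-10*a + s*(80*a + 8) - 1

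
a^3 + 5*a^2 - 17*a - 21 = (a - 3)*(a + 1)*(a + 7)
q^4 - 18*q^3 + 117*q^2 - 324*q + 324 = (q - 6)^2*(q - 3)^2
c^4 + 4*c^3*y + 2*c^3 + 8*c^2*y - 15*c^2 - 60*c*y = c*(c - 3)*(c + 5)*(c + 4*y)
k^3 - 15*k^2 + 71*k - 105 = (k - 7)*(k - 5)*(k - 3)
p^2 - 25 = (p - 5)*(p + 5)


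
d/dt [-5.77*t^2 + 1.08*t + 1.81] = 1.08 - 11.54*t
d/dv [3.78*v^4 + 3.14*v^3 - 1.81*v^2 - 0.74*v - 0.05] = 15.12*v^3 + 9.42*v^2 - 3.62*v - 0.74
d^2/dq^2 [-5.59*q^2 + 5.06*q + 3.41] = -11.1800000000000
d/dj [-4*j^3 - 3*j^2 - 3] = 6*j*(-2*j - 1)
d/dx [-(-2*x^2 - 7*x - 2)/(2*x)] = 1 - 1/x^2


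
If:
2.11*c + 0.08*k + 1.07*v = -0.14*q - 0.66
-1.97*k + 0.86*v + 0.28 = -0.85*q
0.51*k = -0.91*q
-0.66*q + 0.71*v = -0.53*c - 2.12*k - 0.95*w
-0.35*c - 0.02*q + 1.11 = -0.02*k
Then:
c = 2.98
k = -2.17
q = 1.21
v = -6.49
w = 8.86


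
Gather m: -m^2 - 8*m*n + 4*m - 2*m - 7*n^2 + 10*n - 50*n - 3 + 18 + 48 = -m^2 + m*(2 - 8*n) - 7*n^2 - 40*n + 63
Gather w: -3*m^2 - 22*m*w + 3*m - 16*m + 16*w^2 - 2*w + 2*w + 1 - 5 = -3*m^2 - 22*m*w - 13*m + 16*w^2 - 4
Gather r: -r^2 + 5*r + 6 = -r^2 + 5*r + 6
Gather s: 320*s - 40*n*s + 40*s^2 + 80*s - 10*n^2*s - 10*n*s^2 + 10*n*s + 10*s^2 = s^2*(50 - 10*n) + s*(-10*n^2 - 30*n + 400)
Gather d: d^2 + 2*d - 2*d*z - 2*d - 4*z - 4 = d^2 - 2*d*z - 4*z - 4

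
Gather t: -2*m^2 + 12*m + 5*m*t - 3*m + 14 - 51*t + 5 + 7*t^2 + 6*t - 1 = -2*m^2 + 9*m + 7*t^2 + t*(5*m - 45) + 18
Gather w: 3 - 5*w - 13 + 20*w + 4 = 15*w - 6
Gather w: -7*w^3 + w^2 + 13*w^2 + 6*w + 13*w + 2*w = -7*w^3 + 14*w^2 + 21*w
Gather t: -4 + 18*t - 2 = 18*t - 6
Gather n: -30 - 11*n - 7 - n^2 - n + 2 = -n^2 - 12*n - 35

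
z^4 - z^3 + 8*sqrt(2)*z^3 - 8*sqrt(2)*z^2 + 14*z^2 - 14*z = z*(z - 1)*(z + sqrt(2))*(z + 7*sqrt(2))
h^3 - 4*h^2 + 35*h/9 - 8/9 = (h - 8/3)*(h - 1)*(h - 1/3)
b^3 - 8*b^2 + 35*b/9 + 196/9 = (b - 7)*(b - 7/3)*(b + 4/3)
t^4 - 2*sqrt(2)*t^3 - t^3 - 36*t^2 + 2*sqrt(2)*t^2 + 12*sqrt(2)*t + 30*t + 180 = (t - 3)*(t + 2)*(t - 5*sqrt(2))*(t + 3*sqrt(2))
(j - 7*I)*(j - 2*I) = j^2 - 9*I*j - 14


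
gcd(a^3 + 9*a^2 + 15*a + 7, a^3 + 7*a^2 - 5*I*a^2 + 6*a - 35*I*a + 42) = a + 7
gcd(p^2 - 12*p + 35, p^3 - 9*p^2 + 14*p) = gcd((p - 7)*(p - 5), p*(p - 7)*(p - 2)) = p - 7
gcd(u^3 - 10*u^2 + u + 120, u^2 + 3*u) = u + 3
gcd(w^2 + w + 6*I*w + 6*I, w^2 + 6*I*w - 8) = 1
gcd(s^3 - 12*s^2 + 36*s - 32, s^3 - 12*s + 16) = s^2 - 4*s + 4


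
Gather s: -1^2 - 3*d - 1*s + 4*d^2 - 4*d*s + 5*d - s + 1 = 4*d^2 + 2*d + s*(-4*d - 2)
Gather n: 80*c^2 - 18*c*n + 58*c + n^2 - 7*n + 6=80*c^2 + 58*c + n^2 + n*(-18*c - 7) + 6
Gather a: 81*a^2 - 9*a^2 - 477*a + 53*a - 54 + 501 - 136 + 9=72*a^2 - 424*a + 320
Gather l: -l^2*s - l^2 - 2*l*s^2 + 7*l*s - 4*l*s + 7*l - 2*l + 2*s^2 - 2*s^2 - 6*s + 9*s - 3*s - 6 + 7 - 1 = l^2*(-s - 1) + l*(-2*s^2 + 3*s + 5)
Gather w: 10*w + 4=10*w + 4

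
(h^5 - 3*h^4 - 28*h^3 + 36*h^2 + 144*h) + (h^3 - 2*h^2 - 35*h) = h^5 - 3*h^4 - 27*h^3 + 34*h^2 + 109*h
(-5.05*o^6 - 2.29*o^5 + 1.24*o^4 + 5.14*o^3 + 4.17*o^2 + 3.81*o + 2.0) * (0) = 0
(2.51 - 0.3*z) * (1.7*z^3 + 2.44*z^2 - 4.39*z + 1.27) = -0.51*z^4 + 3.535*z^3 + 7.4414*z^2 - 11.3999*z + 3.1877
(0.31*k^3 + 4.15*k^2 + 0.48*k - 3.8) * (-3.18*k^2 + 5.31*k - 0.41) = -0.9858*k^5 - 11.5509*k^4 + 20.383*k^3 + 12.9313*k^2 - 20.3748*k + 1.558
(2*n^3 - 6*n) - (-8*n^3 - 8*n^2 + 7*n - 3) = 10*n^3 + 8*n^2 - 13*n + 3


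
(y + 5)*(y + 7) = y^2 + 12*y + 35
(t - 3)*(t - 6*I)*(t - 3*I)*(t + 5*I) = t^4 - 3*t^3 - 4*I*t^3 + 27*t^2 + 12*I*t^2 - 81*t - 90*I*t + 270*I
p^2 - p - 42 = (p - 7)*(p + 6)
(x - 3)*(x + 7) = x^2 + 4*x - 21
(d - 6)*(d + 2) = d^2 - 4*d - 12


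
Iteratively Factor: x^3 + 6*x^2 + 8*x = (x)*(x^2 + 6*x + 8) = x*(x + 4)*(x + 2)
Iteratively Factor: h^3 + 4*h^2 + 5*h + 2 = (h + 1)*(h^2 + 3*h + 2) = (h + 1)*(h + 2)*(h + 1)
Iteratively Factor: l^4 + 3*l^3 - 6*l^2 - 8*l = (l + 1)*(l^3 + 2*l^2 - 8*l) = (l - 2)*(l + 1)*(l^2 + 4*l) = (l - 2)*(l + 1)*(l + 4)*(l)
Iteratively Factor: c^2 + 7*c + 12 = (c + 3)*(c + 4)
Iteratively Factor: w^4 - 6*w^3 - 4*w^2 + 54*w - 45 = (w - 5)*(w^3 - w^2 - 9*w + 9) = (w - 5)*(w - 3)*(w^2 + 2*w - 3) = (w - 5)*(w - 3)*(w + 3)*(w - 1)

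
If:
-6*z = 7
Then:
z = -7/6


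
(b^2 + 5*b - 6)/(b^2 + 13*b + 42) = (b - 1)/(b + 7)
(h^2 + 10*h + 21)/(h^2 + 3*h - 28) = (h + 3)/(h - 4)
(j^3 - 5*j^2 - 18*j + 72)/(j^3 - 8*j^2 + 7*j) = (j^3 - 5*j^2 - 18*j + 72)/(j*(j^2 - 8*j + 7))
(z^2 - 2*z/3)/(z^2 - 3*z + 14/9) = 3*z/(3*z - 7)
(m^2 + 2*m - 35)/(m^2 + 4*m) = (m^2 + 2*m - 35)/(m*(m + 4))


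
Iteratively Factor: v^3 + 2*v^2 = (v)*(v^2 + 2*v) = v^2*(v + 2)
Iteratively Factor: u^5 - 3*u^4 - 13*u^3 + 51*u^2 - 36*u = (u - 3)*(u^4 - 13*u^2 + 12*u) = (u - 3)*(u - 1)*(u^3 + u^2 - 12*u) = u*(u - 3)*(u - 1)*(u^2 + u - 12) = u*(u - 3)^2*(u - 1)*(u + 4)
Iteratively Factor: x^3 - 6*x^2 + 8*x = (x)*(x^2 - 6*x + 8) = x*(x - 4)*(x - 2)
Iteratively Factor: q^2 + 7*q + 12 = (q + 3)*(q + 4)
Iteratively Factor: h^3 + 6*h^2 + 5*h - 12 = (h - 1)*(h^2 + 7*h + 12) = (h - 1)*(h + 3)*(h + 4)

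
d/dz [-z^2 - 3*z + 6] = -2*z - 3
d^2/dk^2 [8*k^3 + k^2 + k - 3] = 48*k + 2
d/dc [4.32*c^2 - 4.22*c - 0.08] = 8.64*c - 4.22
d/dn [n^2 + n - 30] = 2*n + 1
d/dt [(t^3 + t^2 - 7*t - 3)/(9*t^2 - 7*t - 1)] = (9*t^4 - 14*t^3 + 53*t^2 + 52*t - 14)/(81*t^4 - 126*t^3 + 31*t^2 + 14*t + 1)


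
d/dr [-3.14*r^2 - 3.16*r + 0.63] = -6.28*r - 3.16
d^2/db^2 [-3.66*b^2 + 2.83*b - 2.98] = -7.32000000000000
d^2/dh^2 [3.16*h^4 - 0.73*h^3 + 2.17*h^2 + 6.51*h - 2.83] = 37.92*h^2 - 4.38*h + 4.34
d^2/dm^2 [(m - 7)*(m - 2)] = 2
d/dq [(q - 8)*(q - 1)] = 2*q - 9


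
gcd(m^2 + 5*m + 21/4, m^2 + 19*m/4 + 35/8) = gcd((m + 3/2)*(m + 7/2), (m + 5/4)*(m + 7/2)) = m + 7/2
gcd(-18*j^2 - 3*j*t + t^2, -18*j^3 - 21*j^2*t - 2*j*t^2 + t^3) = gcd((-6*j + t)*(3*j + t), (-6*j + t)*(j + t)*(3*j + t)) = -18*j^2 - 3*j*t + t^2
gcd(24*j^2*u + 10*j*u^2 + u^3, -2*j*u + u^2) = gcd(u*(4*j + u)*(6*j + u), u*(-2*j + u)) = u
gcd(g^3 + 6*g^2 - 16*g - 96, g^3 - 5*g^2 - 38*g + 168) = g^2 + 2*g - 24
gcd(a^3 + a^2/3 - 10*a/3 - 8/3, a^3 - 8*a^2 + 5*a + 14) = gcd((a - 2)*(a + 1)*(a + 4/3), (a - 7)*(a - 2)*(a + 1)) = a^2 - a - 2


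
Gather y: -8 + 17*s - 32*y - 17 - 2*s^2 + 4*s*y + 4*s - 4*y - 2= -2*s^2 + 21*s + y*(4*s - 36) - 27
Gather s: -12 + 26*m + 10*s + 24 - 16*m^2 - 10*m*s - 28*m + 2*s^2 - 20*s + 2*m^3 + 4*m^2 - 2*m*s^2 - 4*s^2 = 2*m^3 - 12*m^2 - 2*m + s^2*(-2*m - 2) + s*(-10*m - 10) + 12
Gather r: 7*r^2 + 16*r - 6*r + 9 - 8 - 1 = 7*r^2 + 10*r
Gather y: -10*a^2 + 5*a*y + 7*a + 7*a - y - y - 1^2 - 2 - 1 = -10*a^2 + 14*a + y*(5*a - 2) - 4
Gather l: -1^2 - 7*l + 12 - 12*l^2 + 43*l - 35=-12*l^2 + 36*l - 24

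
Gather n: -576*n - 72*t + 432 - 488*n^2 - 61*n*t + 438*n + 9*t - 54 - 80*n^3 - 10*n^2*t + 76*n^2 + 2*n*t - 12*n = -80*n^3 + n^2*(-10*t - 412) + n*(-59*t - 150) - 63*t + 378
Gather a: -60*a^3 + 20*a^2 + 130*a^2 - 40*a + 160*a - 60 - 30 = -60*a^3 + 150*a^2 + 120*a - 90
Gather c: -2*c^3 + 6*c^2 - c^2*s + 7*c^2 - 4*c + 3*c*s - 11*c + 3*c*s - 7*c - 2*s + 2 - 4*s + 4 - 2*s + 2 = -2*c^3 + c^2*(13 - s) + c*(6*s - 22) - 8*s + 8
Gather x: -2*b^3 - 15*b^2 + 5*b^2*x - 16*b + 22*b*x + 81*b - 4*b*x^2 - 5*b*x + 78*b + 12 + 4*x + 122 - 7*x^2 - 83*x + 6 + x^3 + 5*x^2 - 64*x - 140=-2*b^3 - 15*b^2 + 143*b + x^3 + x^2*(-4*b - 2) + x*(5*b^2 + 17*b - 143)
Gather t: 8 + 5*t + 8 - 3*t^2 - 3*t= -3*t^2 + 2*t + 16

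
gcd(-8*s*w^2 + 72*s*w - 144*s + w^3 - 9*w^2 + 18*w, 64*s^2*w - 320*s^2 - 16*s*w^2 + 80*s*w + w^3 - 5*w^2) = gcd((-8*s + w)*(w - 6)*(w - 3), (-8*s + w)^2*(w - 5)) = 8*s - w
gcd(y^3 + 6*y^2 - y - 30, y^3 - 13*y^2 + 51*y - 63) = 1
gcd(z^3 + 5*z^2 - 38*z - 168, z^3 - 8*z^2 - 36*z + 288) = z - 6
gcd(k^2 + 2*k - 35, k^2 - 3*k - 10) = k - 5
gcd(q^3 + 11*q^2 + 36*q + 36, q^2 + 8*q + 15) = q + 3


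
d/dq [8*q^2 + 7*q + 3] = 16*q + 7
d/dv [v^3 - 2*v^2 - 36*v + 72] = 3*v^2 - 4*v - 36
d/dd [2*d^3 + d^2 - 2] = 2*d*(3*d + 1)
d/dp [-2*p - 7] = -2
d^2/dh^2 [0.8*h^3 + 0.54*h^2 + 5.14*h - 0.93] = 4.8*h + 1.08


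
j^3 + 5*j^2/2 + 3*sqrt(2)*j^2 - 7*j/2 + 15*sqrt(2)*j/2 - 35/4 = (j + 5/2)*(j - sqrt(2)/2)*(j + 7*sqrt(2)/2)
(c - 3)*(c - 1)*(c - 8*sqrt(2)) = c^3 - 8*sqrt(2)*c^2 - 4*c^2 + 3*c + 32*sqrt(2)*c - 24*sqrt(2)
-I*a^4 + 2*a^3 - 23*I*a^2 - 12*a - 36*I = (a - 3*I)*(a - 2*I)*(a + 6*I)*(-I*a + 1)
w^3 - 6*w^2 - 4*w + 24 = (w - 6)*(w - 2)*(w + 2)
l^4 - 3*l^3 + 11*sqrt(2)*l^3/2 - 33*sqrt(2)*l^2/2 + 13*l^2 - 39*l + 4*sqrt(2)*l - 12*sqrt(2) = (l - 3)*(l + sqrt(2)/2)*(l + sqrt(2))*(l + 4*sqrt(2))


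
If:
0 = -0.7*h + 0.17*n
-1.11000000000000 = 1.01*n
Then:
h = -0.27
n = -1.10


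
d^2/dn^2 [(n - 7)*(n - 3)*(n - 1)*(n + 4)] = 12*n^2 - 42*n - 26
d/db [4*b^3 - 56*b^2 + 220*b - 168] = 12*b^2 - 112*b + 220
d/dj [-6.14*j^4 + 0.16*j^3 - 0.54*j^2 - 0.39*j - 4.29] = -24.56*j^3 + 0.48*j^2 - 1.08*j - 0.39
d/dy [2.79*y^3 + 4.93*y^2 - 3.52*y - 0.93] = 8.37*y^2 + 9.86*y - 3.52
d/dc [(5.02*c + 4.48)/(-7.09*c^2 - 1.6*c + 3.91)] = (35.5918*c^2 + 63.5264*c + 26.7962)/(50.2681*c^4 + 22.688*c^3 - 52.8838*c^2 - 12.512*c + 15.2881)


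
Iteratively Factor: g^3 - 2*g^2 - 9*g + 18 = (g - 3)*(g^2 + g - 6) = (g - 3)*(g + 3)*(g - 2)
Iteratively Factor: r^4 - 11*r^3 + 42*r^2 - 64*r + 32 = (r - 4)*(r^3 - 7*r^2 + 14*r - 8) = (r - 4)*(r - 2)*(r^2 - 5*r + 4) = (r - 4)*(r - 2)*(r - 1)*(r - 4)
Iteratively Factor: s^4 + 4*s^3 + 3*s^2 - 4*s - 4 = (s + 1)*(s^3 + 3*s^2 - 4) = (s + 1)*(s + 2)*(s^2 + s - 2) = (s + 1)*(s + 2)^2*(s - 1)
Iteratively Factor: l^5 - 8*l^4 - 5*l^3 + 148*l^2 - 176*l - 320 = (l - 4)*(l^4 - 4*l^3 - 21*l^2 + 64*l + 80) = (l - 4)*(l + 1)*(l^3 - 5*l^2 - 16*l + 80) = (l - 5)*(l - 4)*(l + 1)*(l^2 - 16) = (l - 5)*(l - 4)*(l + 1)*(l + 4)*(l - 4)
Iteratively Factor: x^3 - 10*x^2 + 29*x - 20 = (x - 1)*(x^2 - 9*x + 20) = (x - 4)*(x - 1)*(x - 5)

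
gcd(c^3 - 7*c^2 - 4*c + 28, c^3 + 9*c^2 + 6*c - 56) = c - 2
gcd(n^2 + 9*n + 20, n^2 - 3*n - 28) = n + 4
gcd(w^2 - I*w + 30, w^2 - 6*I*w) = w - 6*I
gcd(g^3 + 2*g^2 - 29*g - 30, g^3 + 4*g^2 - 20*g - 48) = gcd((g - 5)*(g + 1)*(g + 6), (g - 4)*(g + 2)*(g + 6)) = g + 6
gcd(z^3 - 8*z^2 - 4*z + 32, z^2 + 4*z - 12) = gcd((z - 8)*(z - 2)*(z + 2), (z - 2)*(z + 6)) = z - 2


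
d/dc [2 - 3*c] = -3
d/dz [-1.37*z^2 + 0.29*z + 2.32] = 0.29 - 2.74*z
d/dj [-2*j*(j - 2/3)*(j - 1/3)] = -6*j^2 + 4*j - 4/9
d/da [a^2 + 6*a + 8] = 2*a + 6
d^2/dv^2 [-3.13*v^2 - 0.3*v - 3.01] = -6.26000000000000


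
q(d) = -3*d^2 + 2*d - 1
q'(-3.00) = 20.00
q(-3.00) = -34.00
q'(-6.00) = 38.00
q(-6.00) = -121.00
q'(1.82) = -8.92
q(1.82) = -7.30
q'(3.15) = -16.90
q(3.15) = -24.47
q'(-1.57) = 11.42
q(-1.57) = -11.53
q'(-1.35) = 10.10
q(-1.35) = -9.17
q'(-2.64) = 17.84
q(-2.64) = -27.19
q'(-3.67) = 24.02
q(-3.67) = -48.75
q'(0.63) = -1.78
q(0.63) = -0.93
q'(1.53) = -7.18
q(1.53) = -4.96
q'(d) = 2 - 6*d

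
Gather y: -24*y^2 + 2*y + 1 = -24*y^2 + 2*y + 1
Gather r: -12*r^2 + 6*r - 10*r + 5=-12*r^2 - 4*r + 5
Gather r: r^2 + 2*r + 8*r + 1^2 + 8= r^2 + 10*r + 9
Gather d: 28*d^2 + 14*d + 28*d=28*d^2 + 42*d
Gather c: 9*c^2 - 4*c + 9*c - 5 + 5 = 9*c^2 + 5*c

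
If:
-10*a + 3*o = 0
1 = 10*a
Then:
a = 1/10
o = 1/3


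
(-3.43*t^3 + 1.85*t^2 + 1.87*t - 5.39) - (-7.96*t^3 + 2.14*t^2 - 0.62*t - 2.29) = 4.53*t^3 - 0.29*t^2 + 2.49*t - 3.1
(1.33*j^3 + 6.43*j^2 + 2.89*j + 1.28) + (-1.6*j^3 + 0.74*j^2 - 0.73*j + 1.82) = -0.27*j^3 + 7.17*j^2 + 2.16*j + 3.1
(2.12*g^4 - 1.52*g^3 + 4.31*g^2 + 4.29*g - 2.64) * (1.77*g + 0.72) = 3.7524*g^5 - 1.164*g^4 + 6.5343*g^3 + 10.6965*g^2 - 1.584*g - 1.9008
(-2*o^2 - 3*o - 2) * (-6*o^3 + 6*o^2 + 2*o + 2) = 12*o^5 + 6*o^4 - 10*o^3 - 22*o^2 - 10*o - 4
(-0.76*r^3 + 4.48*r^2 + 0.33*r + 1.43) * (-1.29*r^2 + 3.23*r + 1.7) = 0.9804*r^5 - 8.234*r^4 + 12.7527*r^3 + 6.8372*r^2 + 5.1799*r + 2.431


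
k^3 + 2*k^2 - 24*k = k*(k - 4)*(k + 6)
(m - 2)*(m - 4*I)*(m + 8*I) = m^3 - 2*m^2 + 4*I*m^2 + 32*m - 8*I*m - 64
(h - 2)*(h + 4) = h^2 + 2*h - 8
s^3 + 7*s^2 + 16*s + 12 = (s + 2)^2*(s + 3)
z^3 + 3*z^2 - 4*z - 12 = (z - 2)*(z + 2)*(z + 3)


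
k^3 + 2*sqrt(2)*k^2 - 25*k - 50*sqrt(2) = (k - 5)*(k + 5)*(k + 2*sqrt(2))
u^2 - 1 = (u - 1)*(u + 1)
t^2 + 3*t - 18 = (t - 3)*(t + 6)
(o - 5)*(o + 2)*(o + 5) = o^3 + 2*o^2 - 25*o - 50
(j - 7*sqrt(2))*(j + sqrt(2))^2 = j^3 - 5*sqrt(2)*j^2 - 26*j - 14*sqrt(2)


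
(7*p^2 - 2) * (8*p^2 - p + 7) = 56*p^4 - 7*p^3 + 33*p^2 + 2*p - 14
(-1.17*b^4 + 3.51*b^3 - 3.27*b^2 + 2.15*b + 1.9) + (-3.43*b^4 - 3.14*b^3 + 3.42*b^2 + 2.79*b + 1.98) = -4.6*b^4 + 0.37*b^3 + 0.15*b^2 + 4.94*b + 3.88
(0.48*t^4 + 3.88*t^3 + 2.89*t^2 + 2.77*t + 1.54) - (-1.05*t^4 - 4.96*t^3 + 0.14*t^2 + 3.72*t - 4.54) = 1.53*t^4 + 8.84*t^3 + 2.75*t^2 - 0.95*t + 6.08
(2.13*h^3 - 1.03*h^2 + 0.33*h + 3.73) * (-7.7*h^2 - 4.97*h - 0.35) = -16.401*h^5 - 2.6551*h^4 + 1.8326*h^3 - 30.0006*h^2 - 18.6536*h - 1.3055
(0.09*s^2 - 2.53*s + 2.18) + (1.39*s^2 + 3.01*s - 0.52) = 1.48*s^2 + 0.48*s + 1.66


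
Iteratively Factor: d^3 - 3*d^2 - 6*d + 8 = (d - 4)*(d^2 + d - 2) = (d - 4)*(d + 2)*(d - 1)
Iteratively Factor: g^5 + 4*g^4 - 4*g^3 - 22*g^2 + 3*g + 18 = (g + 1)*(g^4 + 3*g^3 - 7*g^2 - 15*g + 18) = (g + 1)*(g + 3)*(g^3 - 7*g + 6) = (g - 2)*(g + 1)*(g + 3)*(g^2 + 2*g - 3) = (g - 2)*(g - 1)*(g + 1)*(g + 3)*(g + 3)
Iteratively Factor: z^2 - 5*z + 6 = (z - 2)*(z - 3)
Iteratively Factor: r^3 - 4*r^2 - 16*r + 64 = (r - 4)*(r^2 - 16) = (r - 4)*(r + 4)*(r - 4)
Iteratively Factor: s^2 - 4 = (s + 2)*(s - 2)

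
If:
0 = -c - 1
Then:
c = -1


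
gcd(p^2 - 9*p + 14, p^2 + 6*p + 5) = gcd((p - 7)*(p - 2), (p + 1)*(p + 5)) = 1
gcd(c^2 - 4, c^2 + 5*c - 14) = c - 2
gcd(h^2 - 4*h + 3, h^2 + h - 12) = h - 3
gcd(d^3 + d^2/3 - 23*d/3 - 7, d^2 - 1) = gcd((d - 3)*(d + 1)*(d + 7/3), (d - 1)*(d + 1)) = d + 1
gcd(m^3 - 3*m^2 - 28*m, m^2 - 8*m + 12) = 1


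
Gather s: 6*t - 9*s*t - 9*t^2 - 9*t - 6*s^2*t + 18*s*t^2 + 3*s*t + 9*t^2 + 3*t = -6*s^2*t + s*(18*t^2 - 6*t)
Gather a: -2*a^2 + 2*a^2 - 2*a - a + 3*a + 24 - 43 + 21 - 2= 0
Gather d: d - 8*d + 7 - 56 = -7*d - 49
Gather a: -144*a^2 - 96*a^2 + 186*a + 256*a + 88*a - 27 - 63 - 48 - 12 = -240*a^2 + 530*a - 150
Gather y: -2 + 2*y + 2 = 2*y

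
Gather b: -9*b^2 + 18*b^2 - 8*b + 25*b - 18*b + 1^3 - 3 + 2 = 9*b^2 - b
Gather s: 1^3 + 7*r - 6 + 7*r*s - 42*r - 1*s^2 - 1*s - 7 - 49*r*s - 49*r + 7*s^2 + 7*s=-84*r + 6*s^2 + s*(6 - 42*r) - 12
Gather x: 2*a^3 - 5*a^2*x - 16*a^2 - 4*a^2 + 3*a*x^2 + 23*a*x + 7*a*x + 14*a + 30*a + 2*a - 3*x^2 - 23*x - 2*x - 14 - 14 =2*a^3 - 20*a^2 + 46*a + x^2*(3*a - 3) + x*(-5*a^2 + 30*a - 25) - 28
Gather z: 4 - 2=2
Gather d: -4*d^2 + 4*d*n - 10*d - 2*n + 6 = -4*d^2 + d*(4*n - 10) - 2*n + 6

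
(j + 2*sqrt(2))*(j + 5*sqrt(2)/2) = j^2 + 9*sqrt(2)*j/2 + 10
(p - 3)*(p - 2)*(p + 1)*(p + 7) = p^4 + 3*p^3 - 27*p^2 + 13*p + 42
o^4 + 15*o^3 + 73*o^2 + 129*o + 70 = (o + 1)*(o + 2)*(o + 5)*(o + 7)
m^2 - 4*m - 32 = (m - 8)*(m + 4)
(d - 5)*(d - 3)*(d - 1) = d^3 - 9*d^2 + 23*d - 15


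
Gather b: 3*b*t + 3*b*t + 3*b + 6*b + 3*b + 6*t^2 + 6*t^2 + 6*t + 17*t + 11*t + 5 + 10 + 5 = b*(6*t + 12) + 12*t^2 + 34*t + 20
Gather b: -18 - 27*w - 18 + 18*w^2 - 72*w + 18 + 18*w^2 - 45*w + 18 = 36*w^2 - 144*w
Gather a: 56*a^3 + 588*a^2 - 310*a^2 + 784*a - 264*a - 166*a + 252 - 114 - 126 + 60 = 56*a^3 + 278*a^2 + 354*a + 72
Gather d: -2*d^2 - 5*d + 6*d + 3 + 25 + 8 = -2*d^2 + d + 36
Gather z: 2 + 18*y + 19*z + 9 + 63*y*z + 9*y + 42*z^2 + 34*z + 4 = 27*y + 42*z^2 + z*(63*y + 53) + 15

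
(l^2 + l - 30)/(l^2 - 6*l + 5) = (l + 6)/(l - 1)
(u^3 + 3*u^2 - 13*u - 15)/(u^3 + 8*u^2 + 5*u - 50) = (u^2 - 2*u - 3)/(u^2 + 3*u - 10)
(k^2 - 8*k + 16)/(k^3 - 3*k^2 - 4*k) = (k - 4)/(k*(k + 1))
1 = 1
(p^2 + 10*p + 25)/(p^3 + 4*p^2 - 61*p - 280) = (p + 5)/(p^2 - p - 56)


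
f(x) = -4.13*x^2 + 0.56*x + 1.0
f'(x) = 0.56 - 8.26*x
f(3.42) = -45.39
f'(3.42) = -27.69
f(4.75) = -89.52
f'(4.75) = -38.68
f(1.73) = -10.39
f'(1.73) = -13.73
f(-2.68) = -30.16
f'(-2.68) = 22.70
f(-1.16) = -5.21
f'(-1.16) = 10.14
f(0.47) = 0.35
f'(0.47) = -3.32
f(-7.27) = -221.35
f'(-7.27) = 60.61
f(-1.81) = -13.54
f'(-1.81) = 15.51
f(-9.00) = -338.57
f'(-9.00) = 74.90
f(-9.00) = -338.57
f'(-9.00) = 74.90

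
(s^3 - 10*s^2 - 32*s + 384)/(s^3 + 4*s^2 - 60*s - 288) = (s - 8)/(s + 6)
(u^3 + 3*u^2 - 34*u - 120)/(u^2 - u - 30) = u + 4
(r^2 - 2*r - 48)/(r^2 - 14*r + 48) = (r + 6)/(r - 6)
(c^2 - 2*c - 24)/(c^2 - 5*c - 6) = (c + 4)/(c + 1)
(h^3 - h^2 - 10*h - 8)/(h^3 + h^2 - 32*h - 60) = (h^2 - 3*h - 4)/(h^2 - h - 30)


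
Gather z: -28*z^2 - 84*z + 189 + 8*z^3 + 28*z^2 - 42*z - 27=8*z^3 - 126*z + 162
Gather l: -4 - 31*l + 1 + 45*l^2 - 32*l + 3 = 45*l^2 - 63*l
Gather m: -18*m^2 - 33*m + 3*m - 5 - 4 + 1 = -18*m^2 - 30*m - 8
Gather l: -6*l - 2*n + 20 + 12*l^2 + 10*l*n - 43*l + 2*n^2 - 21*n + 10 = 12*l^2 + l*(10*n - 49) + 2*n^2 - 23*n + 30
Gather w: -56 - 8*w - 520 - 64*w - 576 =-72*w - 1152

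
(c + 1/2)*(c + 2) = c^2 + 5*c/2 + 1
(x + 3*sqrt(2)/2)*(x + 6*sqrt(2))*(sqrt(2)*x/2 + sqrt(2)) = sqrt(2)*x^3/2 + sqrt(2)*x^2 + 15*x^2/2 + 9*sqrt(2)*x + 15*x + 18*sqrt(2)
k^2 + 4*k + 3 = (k + 1)*(k + 3)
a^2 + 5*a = a*(a + 5)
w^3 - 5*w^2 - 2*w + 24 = (w - 4)*(w - 3)*(w + 2)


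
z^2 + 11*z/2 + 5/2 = (z + 1/2)*(z + 5)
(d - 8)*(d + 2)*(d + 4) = d^3 - 2*d^2 - 40*d - 64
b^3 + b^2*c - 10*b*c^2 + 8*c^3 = (b - 2*c)*(b - c)*(b + 4*c)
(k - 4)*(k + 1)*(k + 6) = k^3 + 3*k^2 - 22*k - 24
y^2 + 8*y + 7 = (y + 1)*(y + 7)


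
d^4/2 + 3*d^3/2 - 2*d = d*(d/2 + 1)*(d - 1)*(d + 2)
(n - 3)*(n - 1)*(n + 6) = n^3 + 2*n^2 - 21*n + 18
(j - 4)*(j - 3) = j^2 - 7*j + 12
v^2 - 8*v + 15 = (v - 5)*(v - 3)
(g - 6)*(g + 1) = g^2 - 5*g - 6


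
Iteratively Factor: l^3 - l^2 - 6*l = (l - 3)*(l^2 + 2*l) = (l - 3)*(l + 2)*(l)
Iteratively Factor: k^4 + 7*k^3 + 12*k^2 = (k + 3)*(k^3 + 4*k^2) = (k + 3)*(k + 4)*(k^2) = k*(k + 3)*(k + 4)*(k)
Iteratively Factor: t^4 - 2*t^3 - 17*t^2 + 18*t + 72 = (t - 3)*(t^3 + t^2 - 14*t - 24) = (t - 3)*(t + 2)*(t^2 - t - 12) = (t - 4)*(t - 3)*(t + 2)*(t + 3)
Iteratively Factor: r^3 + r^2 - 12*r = (r + 4)*(r^2 - 3*r) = r*(r + 4)*(r - 3)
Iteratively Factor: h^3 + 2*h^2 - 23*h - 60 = (h + 4)*(h^2 - 2*h - 15) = (h - 5)*(h + 4)*(h + 3)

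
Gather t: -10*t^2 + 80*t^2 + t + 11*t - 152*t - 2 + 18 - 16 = 70*t^2 - 140*t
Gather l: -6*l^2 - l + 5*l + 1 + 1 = -6*l^2 + 4*l + 2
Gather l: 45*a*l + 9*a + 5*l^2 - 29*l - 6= 9*a + 5*l^2 + l*(45*a - 29) - 6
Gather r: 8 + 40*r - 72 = 40*r - 64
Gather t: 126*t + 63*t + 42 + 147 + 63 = 189*t + 252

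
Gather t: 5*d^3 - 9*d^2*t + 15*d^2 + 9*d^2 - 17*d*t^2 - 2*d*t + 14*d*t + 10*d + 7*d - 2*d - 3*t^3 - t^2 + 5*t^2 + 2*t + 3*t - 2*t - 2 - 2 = 5*d^3 + 24*d^2 + 15*d - 3*t^3 + t^2*(4 - 17*d) + t*(-9*d^2 + 12*d + 3) - 4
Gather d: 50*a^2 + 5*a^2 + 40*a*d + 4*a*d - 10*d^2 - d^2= 55*a^2 + 44*a*d - 11*d^2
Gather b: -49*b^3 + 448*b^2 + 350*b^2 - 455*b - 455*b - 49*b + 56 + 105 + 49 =-49*b^3 + 798*b^2 - 959*b + 210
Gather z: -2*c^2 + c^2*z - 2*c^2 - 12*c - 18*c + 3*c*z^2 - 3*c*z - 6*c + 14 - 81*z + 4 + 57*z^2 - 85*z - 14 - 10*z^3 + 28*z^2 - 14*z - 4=-4*c^2 - 36*c - 10*z^3 + z^2*(3*c + 85) + z*(c^2 - 3*c - 180)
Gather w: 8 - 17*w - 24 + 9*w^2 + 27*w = 9*w^2 + 10*w - 16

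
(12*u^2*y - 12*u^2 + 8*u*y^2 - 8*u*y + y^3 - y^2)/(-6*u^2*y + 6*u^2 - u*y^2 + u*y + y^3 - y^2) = (6*u + y)/(-3*u + y)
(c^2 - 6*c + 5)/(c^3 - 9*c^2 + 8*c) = (c - 5)/(c*(c - 8))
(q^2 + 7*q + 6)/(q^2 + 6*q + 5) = (q + 6)/(q + 5)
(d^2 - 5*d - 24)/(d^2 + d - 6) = (d - 8)/(d - 2)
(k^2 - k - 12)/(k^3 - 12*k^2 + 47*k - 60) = (k + 3)/(k^2 - 8*k + 15)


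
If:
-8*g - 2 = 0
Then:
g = -1/4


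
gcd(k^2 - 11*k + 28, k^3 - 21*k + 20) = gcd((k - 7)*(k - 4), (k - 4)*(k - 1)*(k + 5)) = k - 4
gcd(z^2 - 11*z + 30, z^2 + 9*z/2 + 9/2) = 1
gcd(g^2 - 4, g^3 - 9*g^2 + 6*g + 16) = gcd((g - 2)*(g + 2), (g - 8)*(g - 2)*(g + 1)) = g - 2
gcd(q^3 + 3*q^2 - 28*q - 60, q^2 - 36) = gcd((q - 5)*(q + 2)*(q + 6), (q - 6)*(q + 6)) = q + 6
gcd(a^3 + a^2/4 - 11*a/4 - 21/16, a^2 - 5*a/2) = 1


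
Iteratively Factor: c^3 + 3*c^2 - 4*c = (c - 1)*(c^2 + 4*c) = c*(c - 1)*(c + 4)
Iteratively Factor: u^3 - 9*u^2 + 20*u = (u - 5)*(u^2 - 4*u) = u*(u - 5)*(u - 4)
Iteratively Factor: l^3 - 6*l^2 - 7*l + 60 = (l - 5)*(l^2 - l - 12) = (l - 5)*(l - 4)*(l + 3)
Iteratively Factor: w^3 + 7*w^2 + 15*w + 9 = (w + 1)*(w^2 + 6*w + 9) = (w + 1)*(w + 3)*(w + 3)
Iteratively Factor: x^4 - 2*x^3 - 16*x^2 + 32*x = (x - 2)*(x^3 - 16*x) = (x - 4)*(x - 2)*(x^2 + 4*x) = (x - 4)*(x - 2)*(x + 4)*(x)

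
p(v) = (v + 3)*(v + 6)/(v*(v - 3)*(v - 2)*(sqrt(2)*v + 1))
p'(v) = -sqrt(2)*(v + 3)*(v + 6)/(v*(v - 3)*(v - 2)*(sqrt(2)*v + 1)^2) + (v + 3)/(v*(v - 3)*(v - 2)*(sqrt(2)*v + 1)) + (v + 6)/(v*(v - 3)*(v - 2)*(sqrt(2)*v + 1)) - (v + 3)*(v + 6)/(v*(v - 3)*(v - 2)^2*(sqrt(2)*v + 1)) - (v + 3)*(v + 6)/(v*(v - 3)^2*(v - 2)*(sqrt(2)*v + 1)) - (v + 3)*(v + 6)/(v^2*(v - 3)*(v - 2)*(sqrt(2)*v + 1))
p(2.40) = -17.92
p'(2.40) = 22.72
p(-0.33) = -11.09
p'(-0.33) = -18.39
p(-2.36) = 0.02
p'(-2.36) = 0.06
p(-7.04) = 0.00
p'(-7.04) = 0.00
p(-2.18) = 0.03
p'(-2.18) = 0.10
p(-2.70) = 0.00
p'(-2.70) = 0.02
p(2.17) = -33.90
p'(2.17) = 175.29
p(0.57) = 6.56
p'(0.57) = -6.52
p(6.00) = 0.16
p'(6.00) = -0.11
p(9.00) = 0.03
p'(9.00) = -0.01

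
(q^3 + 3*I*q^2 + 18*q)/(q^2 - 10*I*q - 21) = q*(q + 6*I)/(q - 7*I)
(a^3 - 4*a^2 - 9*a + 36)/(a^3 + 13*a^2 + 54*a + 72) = (a^2 - 7*a + 12)/(a^2 + 10*a + 24)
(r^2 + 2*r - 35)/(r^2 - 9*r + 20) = (r + 7)/(r - 4)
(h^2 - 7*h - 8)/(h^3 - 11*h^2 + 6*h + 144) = (h + 1)/(h^2 - 3*h - 18)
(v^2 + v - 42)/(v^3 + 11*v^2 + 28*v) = (v - 6)/(v*(v + 4))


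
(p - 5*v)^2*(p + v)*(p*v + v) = p^4*v - 9*p^3*v^2 + p^3*v + 15*p^2*v^3 - 9*p^2*v^2 + 25*p*v^4 + 15*p*v^3 + 25*v^4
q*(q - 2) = q^2 - 2*q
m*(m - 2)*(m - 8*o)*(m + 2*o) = m^4 - 6*m^3*o - 2*m^3 - 16*m^2*o^2 + 12*m^2*o + 32*m*o^2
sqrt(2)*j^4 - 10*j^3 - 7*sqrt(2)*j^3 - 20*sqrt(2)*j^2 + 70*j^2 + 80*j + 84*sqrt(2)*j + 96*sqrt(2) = (j - 8)*(j - 6*sqrt(2))*(j + sqrt(2))*(sqrt(2)*j + sqrt(2))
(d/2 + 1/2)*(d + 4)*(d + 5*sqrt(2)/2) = d^3/2 + 5*sqrt(2)*d^2/4 + 5*d^2/2 + 2*d + 25*sqrt(2)*d/4 + 5*sqrt(2)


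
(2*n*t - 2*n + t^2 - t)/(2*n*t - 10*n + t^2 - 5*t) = (t - 1)/(t - 5)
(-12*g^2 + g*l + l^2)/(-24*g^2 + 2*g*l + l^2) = (-12*g^2 + g*l + l^2)/(-24*g^2 + 2*g*l + l^2)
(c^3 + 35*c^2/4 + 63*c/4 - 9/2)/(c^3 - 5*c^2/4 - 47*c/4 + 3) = (c + 6)/(c - 4)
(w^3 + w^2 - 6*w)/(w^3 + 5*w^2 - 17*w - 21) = w*(w^2 + w - 6)/(w^3 + 5*w^2 - 17*w - 21)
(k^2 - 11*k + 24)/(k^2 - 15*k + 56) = (k - 3)/(k - 7)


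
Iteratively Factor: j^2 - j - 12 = (j - 4)*(j + 3)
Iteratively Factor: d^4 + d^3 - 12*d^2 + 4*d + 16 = (d - 2)*(d^3 + 3*d^2 - 6*d - 8) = (d - 2)^2*(d^2 + 5*d + 4) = (d - 2)^2*(d + 1)*(d + 4)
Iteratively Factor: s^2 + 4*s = (s + 4)*(s)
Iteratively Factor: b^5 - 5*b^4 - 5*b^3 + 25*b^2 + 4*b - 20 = (b - 5)*(b^4 - 5*b^2 + 4) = (b - 5)*(b + 1)*(b^3 - b^2 - 4*b + 4) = (b - 5)*(b - 1)*(b + 1)*(b^2 - 4) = (b - 5)*(b - 1)*(b + 1)*(b + 2)*(b - 2)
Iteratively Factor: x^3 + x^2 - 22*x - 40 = (x + 2)*(x^2 - x - 20) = (x - 5)*(x + 2)*(x + 4)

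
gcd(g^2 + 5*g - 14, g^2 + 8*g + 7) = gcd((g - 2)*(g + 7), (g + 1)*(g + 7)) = g + 7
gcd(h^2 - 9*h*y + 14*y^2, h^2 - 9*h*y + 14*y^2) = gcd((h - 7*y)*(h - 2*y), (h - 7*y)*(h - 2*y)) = h^2 - 9*h*y + 14*y^2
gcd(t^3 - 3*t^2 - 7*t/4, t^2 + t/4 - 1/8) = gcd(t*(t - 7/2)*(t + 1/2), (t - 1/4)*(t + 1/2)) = t + 1/2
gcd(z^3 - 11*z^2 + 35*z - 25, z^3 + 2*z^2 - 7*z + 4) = z - 1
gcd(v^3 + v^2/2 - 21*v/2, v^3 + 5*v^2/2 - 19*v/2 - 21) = v^2 + v/2 - 21/2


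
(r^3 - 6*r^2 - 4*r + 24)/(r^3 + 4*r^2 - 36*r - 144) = (r^2 - 4)/(r^2 + 10*r + 24)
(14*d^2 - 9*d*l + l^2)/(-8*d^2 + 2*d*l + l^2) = (-7*d + l)/(4*d + l)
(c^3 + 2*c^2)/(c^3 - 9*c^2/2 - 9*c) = 2*c*(c + 2)/(2*c^2 - 9*c - 18)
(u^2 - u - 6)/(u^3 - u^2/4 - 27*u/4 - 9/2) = 4/(4*u + 3)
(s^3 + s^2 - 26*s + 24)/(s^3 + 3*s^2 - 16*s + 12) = (s - 4)/(s - 2)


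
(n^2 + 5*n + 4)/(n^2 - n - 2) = (n + 4)/(n - 2)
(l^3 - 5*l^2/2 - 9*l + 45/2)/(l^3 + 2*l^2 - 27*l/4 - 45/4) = 2*(l - 3)/(2*l + 3)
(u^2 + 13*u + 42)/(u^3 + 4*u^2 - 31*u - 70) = (u + 6)/(u^2 - 3*u - 10)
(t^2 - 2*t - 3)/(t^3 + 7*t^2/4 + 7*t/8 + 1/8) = 8*(t - 3)/(8*t^2 + 6*t + 1)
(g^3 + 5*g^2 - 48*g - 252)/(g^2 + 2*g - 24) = (g^2 - g - 42)/(g - 4)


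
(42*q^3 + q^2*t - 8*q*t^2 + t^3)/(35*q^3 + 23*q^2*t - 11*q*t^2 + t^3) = (6*q^2 + q*t - t^2)/(5*q^2 + 4*q*t - t^2)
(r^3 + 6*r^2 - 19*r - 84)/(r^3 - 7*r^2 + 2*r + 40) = (r^2 + 10*r + 21)/(r^2 - 3*r - 10)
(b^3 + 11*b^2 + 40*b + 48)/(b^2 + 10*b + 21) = (b^2 + 8*b + 16)/(b + 7)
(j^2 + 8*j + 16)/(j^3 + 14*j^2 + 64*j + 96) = 1/(j + 6)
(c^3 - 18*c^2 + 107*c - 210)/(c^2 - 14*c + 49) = (c^2 - 11*c + 30)/(c - 7)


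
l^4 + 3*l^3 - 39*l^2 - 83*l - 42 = (l - 6)*(l + 1)^2*(l + 7)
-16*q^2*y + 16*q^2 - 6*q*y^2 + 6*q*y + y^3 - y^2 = (-8*q + y)*(2*q + y)*(y - 1)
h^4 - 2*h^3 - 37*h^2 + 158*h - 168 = (h - 4)*(h - 3)*(h - 2)*(h + 7)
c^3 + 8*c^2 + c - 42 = (c - 2)*(c + 3)*(c + 7)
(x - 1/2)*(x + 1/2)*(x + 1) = x^3 + x^2 - x/4 - 1/4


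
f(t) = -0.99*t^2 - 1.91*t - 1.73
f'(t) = -1.98*t - 1.91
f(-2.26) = -2.47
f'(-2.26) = 2.56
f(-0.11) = -1.53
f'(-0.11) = -1.69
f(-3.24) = -5.93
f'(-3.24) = 4.51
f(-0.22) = -1.36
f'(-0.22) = -1.47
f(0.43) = -2.73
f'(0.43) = -2.76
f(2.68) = -13.96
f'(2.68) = -7.22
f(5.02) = -36.27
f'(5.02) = -11.85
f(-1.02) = -0.81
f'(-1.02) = 0.11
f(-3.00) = -4.91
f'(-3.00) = 4.03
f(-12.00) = -121.37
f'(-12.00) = 21.85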